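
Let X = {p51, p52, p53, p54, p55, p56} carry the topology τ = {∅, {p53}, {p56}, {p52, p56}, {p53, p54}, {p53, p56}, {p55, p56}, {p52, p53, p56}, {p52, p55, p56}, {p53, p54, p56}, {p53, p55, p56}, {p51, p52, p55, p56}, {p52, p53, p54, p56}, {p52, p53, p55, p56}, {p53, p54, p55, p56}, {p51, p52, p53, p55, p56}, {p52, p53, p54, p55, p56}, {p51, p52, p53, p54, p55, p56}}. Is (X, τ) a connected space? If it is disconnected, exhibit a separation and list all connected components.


(X, τ) is disconnected; components = [{p53, p54}, {p51, p52, p55, p56}].

Find clopen sets (U ∈ τ with X ∖ U ∈ τ):
  U = ∅, X ∖ U = {p51, p52, p53, p54, p55, p56} — both open, so U is clopen.
  U = {p53, p54}, X ∖ U = {p51, p52, p55, p56} — both open, so U is clopen.
  U = {p51, p52, p55, p56}, X ∖ U = {p53, p54} — both open, so U is clopen.
  U = {p51, p52, p53, p54, p55, p56}, X ∖ U = ∅ — both open, so U is clopen.
Nontrivial clopen(s) exist: e.g. {p53, p54}. So (X, τ) is disconnected.
Compute connected components by grouping points that agree on all clopens:
  component: {p53, p54}
  component: {p51, p52, p55, p56}


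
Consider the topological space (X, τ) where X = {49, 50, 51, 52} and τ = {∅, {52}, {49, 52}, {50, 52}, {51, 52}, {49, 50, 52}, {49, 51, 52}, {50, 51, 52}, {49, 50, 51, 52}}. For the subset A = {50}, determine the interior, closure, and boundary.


int(A) = ∅, cl(A) = {50}, ∂A = {50}.

Closed sets in (X, τ) are complements of opens:
  closed(X, τ) = {∅, {49}, {50}, {51}, {49, 50}, {49, 51}, {50, 51}, {49, 50, 51}, {49, 50, 51, 52}}.
int(A) = ⋃ {U ∈ τ : U ⊆ A}. Opens contained in A: ∅.
Taking the union of these: int(A) = ∅.
cl(A) = ⋂ {C closed : A ⊆ C}. Closed sets containing A: {50}, {49, 50}, {50, 51}, {49, 50, 51}, {49, 50, 51, 52}.
Intersecting these: cl(A) = {50}.
∂A = cl(A) ∖ int(A) = {50} ∖ ∅ = {50}.


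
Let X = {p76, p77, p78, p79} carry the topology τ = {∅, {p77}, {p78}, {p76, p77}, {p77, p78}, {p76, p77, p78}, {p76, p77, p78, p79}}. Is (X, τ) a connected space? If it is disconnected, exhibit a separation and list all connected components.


(X, τ) is connected.

Find clopen sets (U ∈ τ with X ∖ U ∈ τ):
  U = ∅, X ∖ U = {p76, p77, p78, p79} — both open, so U is clopen.
  U = {p76, p77, p78, p79}, X ∖ U = ∅ — both open, so U is clopen.
Only trivial clopens (∅ and X) exist, so (X, τ) is connected.
Compute connected components by grouping points that agree on all clopens:
  component: {p76, p77, p78, p79}


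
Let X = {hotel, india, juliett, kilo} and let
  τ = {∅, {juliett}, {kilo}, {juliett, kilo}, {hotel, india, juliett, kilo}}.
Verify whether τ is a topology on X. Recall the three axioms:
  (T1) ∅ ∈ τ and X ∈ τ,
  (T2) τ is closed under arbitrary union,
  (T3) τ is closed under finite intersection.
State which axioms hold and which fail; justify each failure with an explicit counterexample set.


τ IS a topology on X.

Axiom (T1): ∅ ∈ τ? Yes; X ∈ τ? Yes.
Axiom (T2/T3): check pairwise unions and intersections of members of τ.
All pairwise intersections and unions checked — each lies in τ. Therefore τ satisfies (T1), (T2), (T3): it IS a topology on X.


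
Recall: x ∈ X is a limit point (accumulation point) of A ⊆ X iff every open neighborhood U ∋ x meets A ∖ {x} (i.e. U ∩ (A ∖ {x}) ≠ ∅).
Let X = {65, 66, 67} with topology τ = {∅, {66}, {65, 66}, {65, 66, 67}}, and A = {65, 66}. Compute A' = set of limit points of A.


A' = {65, 67}

For each x ∈ X, list the open sets U ∈ τ with x ∈ U, then check whether U ∩ (A ∖ {x}) ≠ ∅ for every such U.
  x = 65: opens ∋ x are {65, 66}, {65, 66, 67}; each meets A ∖ {65}, so x IS a limit point.
  x = 66: open {66} ∋ x has {66} ∩ (A ∖ {66}) = ∅, so x is NOT a limit point.
  x = 67: opens ∋ x are {65, 66, 67}; each meets A ∖ {67}, so x IS a limit point.
Collecting: A' = {65, 67}.


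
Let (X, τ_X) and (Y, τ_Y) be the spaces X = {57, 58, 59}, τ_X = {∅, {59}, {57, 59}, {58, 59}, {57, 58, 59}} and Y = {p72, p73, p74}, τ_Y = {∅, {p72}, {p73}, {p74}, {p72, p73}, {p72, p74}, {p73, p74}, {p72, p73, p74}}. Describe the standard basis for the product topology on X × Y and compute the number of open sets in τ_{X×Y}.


Basis B = {∅ × ∅, {59} × {p72}, {59} × {p73}, {59} × {p74}, {57, 59} × {p72}, {57, 59} × {p73}, {57, 59} × {p74}, {58, 59} × {p72}, {58, 59} × {p73}, {58, 59} × {p74}, {59} × {p72, p73}, {59} × {p72, p74}, {59} × {p73, p74}, {57, 58, 59} × {p72}, {57, 58, 59} × {p73}, {57, 58, 59} × {p74}, {59} × {p72, p73, p74}, {57, 59} × {p72, p73}, {57, 59} × {p72, p74}, {57, 59} × {p73, p74}, {58, 59} × {p72, p73}, {58, 59} × {p72, p74}, {58, 59} × {p73, p74}, {57, 59} × {p72, p73, p74}, {57, 58, 59} × {p72, p73}, {57, 58, 59} × {p72, p74}, {57, 58, 59} × {p73, p74}, {58, 59} × {p72, p73, p74}, {57, 58, 59} × {p72, p73, p74}}; |τ_{X×Y}| = 125.

Enumerate products U × V with U ∈ τ_X, V ∈ τ_Y (deduplicated):
  ∅ × ∅ = {} (∅)
  {59} × {p72} = {(59,p72)}
  {59} × {p73} = {(59,p73)}
  {59} × {p74} = {(59,p74)}
  {57, 59} × {p72} = {(57,p72), (59,p72)}
  {57, 59} × {p73} = {(57,p73), (59,p73)}
  {57, 59} × {p74} = {(57,p74), (59,p74)}
  {58, 59} × {p72} = {(58,p72), (59,p72)}
  {58, 59} × {p73} = {(58,p73), (59,p73)}
  {58, 59} × {p74} = {(58,p74), (59,p74)}
  {59} × {p72, p73} = {(59,p72), (59,p73)}
  {59} × {p72, p74} = {(59,p72), (59,p74)}
  {59} × {p73, p74} = {(59,p73), (59,p74)}
  {57, 58, 59} × {p72} = {(57,p72), (58,p72), (59,p72)}
  {57, 58, 59} × {p73} = {(57,p73), (58,p73), (59,p73)}
  {57, 58, 59} × {p74} = {(57,p74), (58,p74), (59,p74)}
  {59} × {p72, p73, p74} = {(59,p72), (59,p73), (59,p74)}
  {57, 59} × {p72, p73} = {(57,p72), (57,p73), (59,p72), (59,p73)}
  {57, 59} × {p72, p74} = {(57,p72), (57,p74), (59,p72), (59,p74)}
  {57, 59} × {p73, p74} = {(57,p73), (57,p74), (59,p73), (59,p74)}
  {58, 59} × {p72, p73} = {(58,p72), (58,p73), (59,p72), (59,p73)}
  {58, 59} × {p72, p74} = {(58,p72), (58,p74), (59,p72), (59,p74)}
  {58, 59} × {p73, p74} = {(58,p73), (58,p74), (59,p73), (59,p74)}
  {57, 59} × {p72, p73, p74} = {(57,p72), (57,p73), (57,p74), (59,p72), (59,p73), (59,p74)}
  {57, 58, 59} × {p72, p73} = {(57,p72), (57,p73), (58,p72), (58,p73), (59,p72), (59,p73)}
  {57, 58, 59} × {p72, p74} = {(57,p72), (57,p74), (58,p72), (58,p74), (59,p72), (59,p74)}
  {57, 58, 59} × {p73, p74} = {(57,p73), (57,p74), (58,p73), (58,p74), (59,p73), (59,p74)}
  {58, 59} × {p72, p73, p74} = {(58,p72), (58,p73), (58,p74), (59,p72), (59,p73), (59,p74)}
  {57, 58, 59} × {p72, p73, p74} = {(57,p72), (57,p73), (57,p74), (58,p72), (58,p73), (58,p74), (59,p72), (59,p73), (59,p74)}
These 29 distinct sets form the basis B.
Close under arbitrary unions to get τ_{X×Y}; counting gives |τ_{X×Y}| = 125.


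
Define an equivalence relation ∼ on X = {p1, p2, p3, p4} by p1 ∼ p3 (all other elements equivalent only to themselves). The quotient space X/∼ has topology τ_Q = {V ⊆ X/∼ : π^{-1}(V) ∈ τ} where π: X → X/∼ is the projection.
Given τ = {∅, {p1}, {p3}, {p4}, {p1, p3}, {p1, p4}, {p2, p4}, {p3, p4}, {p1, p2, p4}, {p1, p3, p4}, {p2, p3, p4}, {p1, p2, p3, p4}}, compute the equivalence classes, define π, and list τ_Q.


X/∼ = {[p1=p3], [p2], [p4]}; |τ_Q| = 6.

Equivalence classes: [p1=p3], [p2], [p4].
Quotient map π: X → X/∼ sends p1 ↦ [p1=p3], p2 ↦ [p2], p3 ↦ [p1=p3], p4 ↦ [p4].
For each subset V ⊆ X/∼, compute π^{-1}(V) ⊆ X and check whether π^{-1}(V) ∈ τ. V is open in τ_Q iff π^{-1}(V) ∈ τ.
  V = {}: π^{-1}(V) = ∅ ∈ τ ✓.
  V = {[p1=p3]}: π^{-1}(V) = {p1, p3} ∈ τ ✓.
  V = {[p2]}: π^{-1}(V) = {p2} ∉ τ ✗.
  V = {[p1=p3], [p2]}: π^{-1}(V) = {p1, p2, p3} ∉ τ ✗.
  V = {[p4]}: π^{-1}(V) = {p4} ∈ τ ✓.
  V = {[p1=p3], [p4]}: π^{-1}(V) = {p1, p3, p4} ∈ τ ✓.
  V = {[p2], [p4]}: π^{-1}(V) = {p2, p4} ∈ τ ✓.
  V = {[p1=p3], [p2], [p4]}: π^{-1}(V) = {p1, p2, p3, p4} ∈ τ ✓.
Open sets in the quotient: τ_Q = {{}, {[p1=p3]}, {[p4]}, {[p1=p3], [p4]}, {[p2], [p4]}, {[p1=p3], [p2], [p4]}} (6 elements).


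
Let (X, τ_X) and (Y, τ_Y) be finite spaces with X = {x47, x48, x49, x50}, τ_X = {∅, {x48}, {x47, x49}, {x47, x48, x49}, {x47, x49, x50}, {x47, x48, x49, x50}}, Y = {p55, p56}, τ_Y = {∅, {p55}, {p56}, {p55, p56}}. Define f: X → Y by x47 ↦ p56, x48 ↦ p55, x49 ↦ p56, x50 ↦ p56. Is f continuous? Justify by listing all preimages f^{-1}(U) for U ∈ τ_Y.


f IS continuous.

Compute f^{-1}(U) for each U ∈ τ_Y:
  U = ∅: f^{-1}(U) = ∅ ∈ τ_X ✓.
  U = {p55}: f^{-1}(U) = {x48} ∈ τ_X ✓.
  U = {p56}: f^{-1}(U) = {x47, x49, x50} ∈ τ_X ✓.
  U = {p55, p56}: f^{-1}(U) = {x47, x48, x49, x50} ∈ τ_X ✓.
Every preimage lies in τ_X, so f IS continuous.


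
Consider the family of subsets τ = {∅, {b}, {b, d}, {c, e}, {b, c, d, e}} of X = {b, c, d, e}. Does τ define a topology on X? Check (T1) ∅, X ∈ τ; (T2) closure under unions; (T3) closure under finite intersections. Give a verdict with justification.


τ is NOT a topology on X.

Axiom (T1): ∅ ∈ τ? Yes; X ∈ τ? Yes.
Axiom (T2/T3): check pairwise unions and intersections of members of τ.
Counterexample for (T2): {b} ∪ {c, e} = {b, c, e} ∉ τ. Therefore τ is NOT a topology.


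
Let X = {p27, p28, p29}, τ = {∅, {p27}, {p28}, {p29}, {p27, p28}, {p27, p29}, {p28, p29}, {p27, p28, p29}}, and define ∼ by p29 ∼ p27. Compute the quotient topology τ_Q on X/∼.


X/∼ = {[p27=p29], [p28]}; |τ_Q| = 4.

Equivalence classes: [p27=p29], [p28].
Quotient map π: X → X/∼ sends p27 ↦ [p27=p29], p28 ↦ [p28], p29 ↦ [p27=p29].
For each subset V ⊆ X/∼, compute π^{-1}(V) ⊆ X and check whether π^{-1}(V) ∈ τ. V is open in τ_Q iff π^{-1}(V) ∈ τ.
  V = {}: π^{-1}(V) = ∅ ∈ τ ✓.
  V = {[p27=p29]}: π^{-1}(V) = {p27, p29} ∈ τ ✓.
  V = {[p28]}: π^{-1}(V) = {p28} ∈ τ ✓.
  V = {[p27=p29], [p28]}: π^{-1}(V) = {p27, p28, p29} ∈ τ ✓.
Open sets in the quotient: τ_Q = {{}, {[p27=p29]}, {[p28]}, {[p27=p29], [p28]}} (4 elements).


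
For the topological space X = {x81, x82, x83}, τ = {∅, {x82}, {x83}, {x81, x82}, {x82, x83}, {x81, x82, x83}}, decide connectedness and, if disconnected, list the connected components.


(X, τ) is disconnected; components = [{x83}, {x81, x82}].

Find clopen sets (U ∈ τ with X ∖ U ∈ τ):
  U = ∅, X ∖ U = {x81, x82, x83} — both open, so U is clopen.
  U = {x83}, X ∖ U = {x81, x82} — both open, so U is clopen.
  U = {x81, x82}, X ∖ U = {x83} — both open, so U is clopen.
  U = {x81, x82, x83}, X ∖ U = ∅ — both open, so U is clopen.
Nontrivial clopen(s) exist: e.g. {x83}. So (X, τ) is disconnected.
Compute connected components by grouping points that agree on all clopens:
  component: {x83}
  component: {x81, x82}


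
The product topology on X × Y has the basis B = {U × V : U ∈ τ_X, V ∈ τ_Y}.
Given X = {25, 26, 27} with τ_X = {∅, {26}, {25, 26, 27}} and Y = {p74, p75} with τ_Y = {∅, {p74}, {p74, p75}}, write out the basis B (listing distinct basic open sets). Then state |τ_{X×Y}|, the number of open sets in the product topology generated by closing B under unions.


Basis B = {∅ × ∅, {26} × {p74}, {26} × {p74, p75}, {25, 26, 27} × {p74}, {25, 26, 27} × {p74, p75}}; |τ_{X×Y}| = 6.

Enumerate products U × V with U ∈ τ_X, V ∈ τ_Y (deduplicated):
  ∅ × ∅ = {} (∅)
  {26} × {p74} = {(26,p74)}
  {26} × {p74, p75} = {(26,p74), (26,p75)}
  {25, 26, 27} × {p74} = {(25,p74), (26,p74), (27,p74)}
  {25, 26, 27} × {p74, p75} = {(25,p74), (25,p75), (26,p74), (26,p75), (27,p74), (27,p75)}
These 5 distinct sets form the basis B.
Close under arbitrary unions to get τ_{X×Y}; counting gives |τ_{X×Y}| = 6.


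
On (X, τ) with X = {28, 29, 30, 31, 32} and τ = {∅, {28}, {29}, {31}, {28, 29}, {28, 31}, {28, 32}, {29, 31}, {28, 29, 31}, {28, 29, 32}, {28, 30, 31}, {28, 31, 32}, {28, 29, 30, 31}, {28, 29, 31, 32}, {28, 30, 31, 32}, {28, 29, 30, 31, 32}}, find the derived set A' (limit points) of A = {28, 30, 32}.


A' = {30, 32}

For each x ∈ X, list the open sets U ∈ τ with x ∈ U, then check whether U ∩ (A ∖ {x}) ≠ ∅ for every such U.
  x = 28: open {28} ∋ x has {28} ∩ (A ∖ {28}) = ∅, so x is NOT a limit point.
  x = 29: open {29} ∋ x has {29} ∩ (A ∖ {29}) = ∅, so x is NOT a limit point.
  x = 30: opens ∋ x are {28, 30, 31}, {28, 29, 30, 31}, {28, 30, 31, 32}, {28, 29, 30, 31, 32}; each meets A ∖ {30}, so x IS a limit point.
  x = 31: open {31} ∋ x has {31} ∩ (A ∖ {31}) = ∅, so x is NOT a limit point.
  x = 32: opens ∋ x are {28, 32}, {28, 29, 32}, {28, 31, 32}, {28, 29, 31, 32}, {28, 30, 31, 32}, {28, 29, 30, 31, 32}; each meets A ∖ {32}, so x IS a limit point.
Collecting: A' = {30, 32}.


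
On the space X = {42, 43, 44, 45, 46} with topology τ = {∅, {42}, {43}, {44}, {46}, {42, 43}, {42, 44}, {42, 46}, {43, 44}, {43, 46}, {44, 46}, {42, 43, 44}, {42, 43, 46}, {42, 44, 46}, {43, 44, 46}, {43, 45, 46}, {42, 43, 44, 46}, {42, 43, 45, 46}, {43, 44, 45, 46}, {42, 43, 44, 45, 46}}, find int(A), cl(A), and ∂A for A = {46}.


int(A) = {46}, cl(A) = {45, 46}, ∂A = {45}.

Closed sets in (X, τ) are complements of opens:
  closed(X, τ) = {∅, {42}, {44}, {45}, {42, 44}, {42, 45}, {43, 45}, {44, 45}, {45, 46}, {42, 43, 45}, {42, 44, 45}, {42, 45, 46}, {43, 44, 45}, {43, 45, 46}, {44, 45, 46}, {42, 43, 44, 45}, {42, 43, 45, 46}, {42, 44, 45, 46}, {43, 44, 45, 46}, {42, 43, 44, 45, 46}}.
int(A) = ⋃ {U ∈ τ : U ⊆ A}. Opens contained in A: ∅, {46}.
Taking the union of these: int(A) = {46}.
cl(A) = ⋂ {C closed : A ⊆ C}. Closed sets containing A: {45, 46}, {42, 45, 46}, {43, 45, 46}, {44, 45, 46}, {42, 43, 45, 46}, {42, 44, 45, 46}, {43, 44, 45, 46}, {42, 43, 44, 45, 46}.
Intersecting these: cl(A) = {45, 46}.
∂A = cl(A) ∖ int(A) = {45, 46} ∖ {46} = {45}.


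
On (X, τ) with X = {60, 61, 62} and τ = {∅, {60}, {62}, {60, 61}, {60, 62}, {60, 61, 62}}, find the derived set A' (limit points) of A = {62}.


A' = ∅

For each x ∈ X, list the open sets U ∈ τ with x ∈ U, then check whether U ∩ (A ∖ {x}) ≠ ∅ for every such U.
  x = 60: open {60} ∋ x has {60} ∩ (A ∖ {60}) = ∅, so x is NOT a limit point.
  x = 61: open {60, 61} ∋ x has {60, 61} ∩ (A ∖ {61}) = ∅, so x is NOT a limit point.
  x = 62: open {62} ∋ x has {62} ∩ (A ∖ {62}) = ∅, so x is NOT a limit point.
Collecting: A' = ∅.


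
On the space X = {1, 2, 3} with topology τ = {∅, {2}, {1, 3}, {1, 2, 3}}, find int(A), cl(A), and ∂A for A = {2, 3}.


int(A) = {2}, cl(A) = {1, 2, 3}, ∂A = {1, 3}.

Closed sets in (X, τ) are complements of opens:
  closed(X, τ) = {∅, {2}, {1, 3}, {1, 2, 3}}.
int(A) = ⋃ {U ∈ τ : U ⊆ A}. Opens contained in A: ∅, {2}.
Taking the union of these: int(A) = {2}.
cl(A) = ⋂ {C closed : A ⊆ C}. Closed sets containing A: {1, 2, 3}.
Intersecting these: cl(A) = {1, 2, 3}.
∂A = cl(A) ∖ int(A) = {1, 2, 3} ∖ {2} = {1, 3}.


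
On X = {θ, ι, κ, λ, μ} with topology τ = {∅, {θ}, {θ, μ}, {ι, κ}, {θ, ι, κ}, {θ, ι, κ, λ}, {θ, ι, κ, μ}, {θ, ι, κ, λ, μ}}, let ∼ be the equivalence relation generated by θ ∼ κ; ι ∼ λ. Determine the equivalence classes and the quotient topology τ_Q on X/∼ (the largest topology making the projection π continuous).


X/∼ = {[θ=κ], [ι=λ], [μ]}; |τ_Q| = 3.

Equivalence classes: [θ=κ], [ι=λ], [μ].
Quotient map π: X → X/∼ sends θ ↦ [θ=κ], ι ↦ [ι=λ], κ ↦ [θ=κ], λ ↦ [ι=λ], μ ↦ [μ].
For each subset V ⊆ X/∼, compute π^{-1}(V) ⊆ X and check whether π^{-1}(V) ∈ τ. V is open in τ_Q iff π^{-1}(V) ∈ τ.
  V = {}: π^{-1}(V) = ∅ ∈ τ ✓.
  V = {[θ=κ]}: π^{-1}(V) = {θ, κ} ∉ τ ✗.
  V = {[ι=λ]}: π^{-1}(V) = {ι, λ} ∉ τ ✗.
  V = {[θ=κ], [ι=λ]}: π^{-1}(V) = {θ, ι, κ, λ} ∈ τ ✓.
  V = {[μ]}: π^{-1}(V) = {μ} ∉ τ ✗.
  V = {[θ=κ], [μ]}: π^{-1}(V) = {θ, κ, μ} ∉ τ ✗.
  V = {[ι=λ], [μ]}: π^{-1}(V) = {ι, λ, μ} ∉ τ ✗.
  V = {[θ=κ], [ι=λ], [μ]}: π^{-1}(V) = {θ, ι, κ, λ, μ} ∈ τ ✓.
Open sets in the quotient: τ_Q = {{}, {[θ=κ], [ι=λ]}, {[θ=κ], [ι=λ], [μ]}} (3 elements).


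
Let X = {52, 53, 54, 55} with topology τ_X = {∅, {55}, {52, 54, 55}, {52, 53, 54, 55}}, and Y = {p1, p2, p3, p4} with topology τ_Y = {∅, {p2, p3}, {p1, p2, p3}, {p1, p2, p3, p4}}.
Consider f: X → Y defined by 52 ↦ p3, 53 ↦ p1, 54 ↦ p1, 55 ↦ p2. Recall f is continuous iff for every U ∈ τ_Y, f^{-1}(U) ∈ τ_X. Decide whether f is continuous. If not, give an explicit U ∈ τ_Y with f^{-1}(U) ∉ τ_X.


f is NOT continuous.

Compute f^{-1}(U) for each U ∈ τ_Y:
  U = ∅: f^{-1}(U) = ∅ ∈ τ_X ✓.
  U = {p2, p3}: f^{-1}(U) = {52, 55} ∉ τ_X ✗.
  U = {p1, p2, p3}: f^{-1}(U) = {52, 53, 54, 55} ∈ τ_X ✓.
  U = {p1, p2, p3, p4}: f^{-1}(U) = {52, 53, 54, 55} ∈ τ_X ✓.
Found U = {p2, p3} with f^{-1}(U) = {52, 55} not in τ_X. Therefore f is NOT continuous.


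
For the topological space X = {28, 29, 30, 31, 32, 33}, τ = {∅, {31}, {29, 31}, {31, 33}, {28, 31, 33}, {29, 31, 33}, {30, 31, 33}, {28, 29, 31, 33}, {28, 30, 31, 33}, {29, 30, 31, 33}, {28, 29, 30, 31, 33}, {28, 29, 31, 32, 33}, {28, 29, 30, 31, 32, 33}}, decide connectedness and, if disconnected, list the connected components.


(X, τ) is connected.

Find clopen sets (U ∈ τ with X ∖ U ∈ τ):
  U = ∅, X ∖ U = {28, 29, 30, 31, 32, 33} — both open, so U is clopen.
  U = {28, 29, 30, 31, 32, 33}, X ∖ U = ∅ — both open, so U is clopen.
Only trivial clopens (∅ and X) exist, so (X, τ) is connected.
Compute connected components by grouping points that agree on all clopens:
  component: {28, 29, 30, 31, 32, 33}


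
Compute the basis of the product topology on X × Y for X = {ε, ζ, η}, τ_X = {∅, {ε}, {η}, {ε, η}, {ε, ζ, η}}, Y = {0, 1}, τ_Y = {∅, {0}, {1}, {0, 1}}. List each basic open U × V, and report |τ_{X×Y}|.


Basis B = {∅ × ∅, {ε} × {0}, {ε} × {1}, {η} × {0}, {η} × {1}, {ε} × {0, 1}, {ε, η} × {0}, {ε, η} × {1}, {η} × {0, 1}, {ε, ζ, η} × {0}, {ε, ζ, η} × {1}, {ε, η} × {0, 1}, {ε, ζ, η} × {0, 1}}; |τ_{X×Y}| = 25.

Enumerate products U × V with U ∈ τ_X, V ∈ τ_Y (deduplicated):
  ∅ × ∅ = {} (∅)
  {ε} × {0} = {(ε,0)}
  {ε} × {1} = {(ε,1)}
  {η} × {0} = {(η,0)}
  {η} × {1} = {(η,1)}
  {ε} × {0, 1} = {(ε,0), (ε,1)}
  {ε, η} × {0} = {(ε,0), (η,0)}
  {ε, η} × {1} = {(ε,1), (η,1)}
  {η} × {0, 1} = {(η,0), (η,1)}
  {ε, ζ, η} × {0} = {(ε,0), (ζ,0), (η,0)}
  {ε, ζ, η} × {1} = {(ε,1), (ζ,1), (η,1)}
  {ε, η} × {0, 1} = {(ε,0), (ε,1), (η,0), (η,1)}
  {ε, ζ, η} × {0, 1} = {(ε,0), (ε,1), (ζ,0), (ζ,1), (η,0), (η,1)}
These 13 distinct sets form the basis B.
Close under arbitrary unions to get τ_{X×Y}; counting gives |τ_{X×Y}| = 25.


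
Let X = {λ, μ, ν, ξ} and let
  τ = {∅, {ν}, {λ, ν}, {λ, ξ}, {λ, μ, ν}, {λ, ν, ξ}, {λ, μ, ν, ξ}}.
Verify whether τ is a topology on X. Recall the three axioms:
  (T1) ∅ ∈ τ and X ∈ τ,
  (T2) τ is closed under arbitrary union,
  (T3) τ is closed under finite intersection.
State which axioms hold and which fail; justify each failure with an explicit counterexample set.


τ is NOT a topology on X.

Axiom (T1): ∅ ∈ τ? Yes; X ∈ τ? Yes.
Axiom (T2/T3): check pairwise unions and intersections of members of τ.
Counterexample for (T3): {λ, ν} ∩ {λ, ξ} = {λ} ∉ τ. Therefore τ is NOT a topology.


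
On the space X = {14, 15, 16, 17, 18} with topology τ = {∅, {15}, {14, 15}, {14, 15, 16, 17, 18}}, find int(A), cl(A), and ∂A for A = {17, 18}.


int(A) = ∅, cl(A) = {16, 17, 18}, ∂A = {16, 17, 18}.

Closed sets in (X, τ) are complements of opens:
  closed(X, τ) = {∅, {16, 17, 18}, {14, 16, 17, 18}, {14, 15, 16, 17, 18}}.
int(A) = ⋃ {U ∈ τ : U ⊆ A}. Opens contained in A: ∅.
Taking the union of these: int(A) = ∅.
cl(A) = ⋂ {C closed : A ⊆ C}. Closed sets containing A: {16, 17, 18}, {14, 16, 17, 18}, {14, 15, 16, 17, 18}.
Intersecting these: cl(A) = {16, 17, 18}.
∂A = cl(A) ∖ int(A) = {16, 17, 18} ∖ ∅ = {16, 17, 18}.


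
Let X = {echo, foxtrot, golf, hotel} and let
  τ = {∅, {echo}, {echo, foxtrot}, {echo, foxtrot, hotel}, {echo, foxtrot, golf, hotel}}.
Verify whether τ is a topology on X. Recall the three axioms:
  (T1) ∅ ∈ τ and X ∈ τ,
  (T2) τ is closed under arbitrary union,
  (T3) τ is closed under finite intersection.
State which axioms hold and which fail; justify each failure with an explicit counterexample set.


τ IS a topology on X.

Axiom (T1): ∅ ∈ τ? Yes; X ∈ τ? Yes.
Axiom (T2/T3): check pairwise unions and intersections of members of τ.
All pairwise intersections and unions checked — each lies in τ. Therefore τ satisfies (T1), (T2), (T3): it IS a topology on X.


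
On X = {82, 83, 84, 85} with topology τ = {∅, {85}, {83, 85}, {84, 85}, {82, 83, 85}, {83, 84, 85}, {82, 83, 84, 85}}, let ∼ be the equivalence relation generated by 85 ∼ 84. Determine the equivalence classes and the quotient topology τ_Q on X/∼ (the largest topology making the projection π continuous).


X/∼ = {[82], [83], [84=85]}; |τ_Q| = 4.

Equivalence classes: [82], [83], [84=85].
Quotient map π: X → X/∼ sends 82 ↦ [82], 83 ↦ [83], 84 ↦ [84=85], 85 ↦ [84=85].
For each subset V ⊆ X/∼, compute π^{-1}(V) ⊆ X and check whether π^{-1}(V) ∈ τ. V is open in τ_Q iff π^{-1}(V) ∈ τ.
  V = {}: π^{-1}(V) = ∅ ∈ τ ✓.
  V = {[82]}: π^{-1}(V) = {82} ∉ τ ✗.
  V = {[83]}: π^{-1}(V) = {83} ∉ τ ✗.
  V = {[82], [83]}: π^{-1}(V) = {82, 83} ∉ τ ✗.
  V = {[84=85]}: π^{-1}(V) = {84, 85} ∈ τ ✓.
  V = {[82], [84=85]}: π^{-1}(V) = {82, 84, 85} ∉ τ ✗.
  V = {[83], [84=85]}: π^{-1}(V) = {83, 84, 85} ∈ τ ✓.
  V = {[82], [83], [84=85]}: π^{-1}(V) = {82, 83, 84, 85} ∈ τ ✓.
Open sets in the quotient: τ_Q = {{}, {[84=85]}, {[83], [84=85]}, {[82], [83], [84=85]}} (4 elements).


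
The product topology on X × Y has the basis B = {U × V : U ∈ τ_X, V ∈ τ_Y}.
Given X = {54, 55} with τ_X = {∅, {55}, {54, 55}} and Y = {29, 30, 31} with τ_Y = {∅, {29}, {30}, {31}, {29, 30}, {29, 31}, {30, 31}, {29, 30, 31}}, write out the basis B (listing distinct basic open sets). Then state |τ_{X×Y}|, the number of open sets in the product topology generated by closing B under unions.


Basis B = {∅ × ∅, {55} × {29}, {55} × {30}, {55} × {31}, {54, 55} × {29}, {54, 55} × {30}, {54, 55} × {31}, {55} × {29, 30}, {55} × {29, 31}, {55} × {30, 31}, {55} × {29, 30, 31}, {54, 55} × {29, 30}, {54, 55} × {29, 31}, {54, 55} × {30, 31}, {54, 55} × {29, 30, 31}}; |τ_{X×Y}| = 27.

Enumerate products U × V with U ∈ τ_X, V ∈ τ_Y (deduplicated):
  ∅ × ∅ = {} (∅)
  {55} × {29} = {(55,29)}
  {55} × {30} = {(55,30)}
  {55} × {31} = {(55,31)}
  {54, 55} × {29} = {(54,29), (55,29)}
  {54, 55} × {30} = {(54,30), (55,30)}
  {54, 55} × {31} = {(54,31), (55,31)}
  {55} × {29, 30} = {(55,29), (55,30)}
  {55} × {29, 31} = {(55,29), (55,31)}
  {55} × {30, 31} = {(55,30), (55,31)}
  {55} × {29, 30, 31} = {(55,29), (55,30), (55,31)}
  {54, 55} × {29, 30} = {(54,29), (54,30), (55,29), (55,30)}
  {54, 55} × {29, 31} = {(54,29), (54,31), (55,29), (55,31)}
  {54, 55} × {30, 31} = {(54,30), (54,31), (55,30), (55,31)}
  {54, 55} × {29, 30, 31} = {(54,29), (54,30), (54,31), (55,29), (55,30), (55,31)}
These 15 distinct sets form the basis B.
Close under arbitrary unions to get τ_{X×Y}; counting gives |τ_{X×Y}| = 27.


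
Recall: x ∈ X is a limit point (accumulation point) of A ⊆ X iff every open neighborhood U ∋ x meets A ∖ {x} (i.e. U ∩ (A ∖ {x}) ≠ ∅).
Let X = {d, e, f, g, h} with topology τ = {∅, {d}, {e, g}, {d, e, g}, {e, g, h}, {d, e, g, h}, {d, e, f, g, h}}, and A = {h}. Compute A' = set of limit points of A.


A' = {f}

For each x ∈ X, list the open sets U ∈ τ with x ∈ U, then check whether U ∩ (A ∖ {x}) ≠ ∅ for every such U.
  x = d: open {d} ∋ x has {d} ∩ (A ∖ {d}) = ∅, so x is NOT a limit point.
  x = e: open {e, g} ∋ x has {e, g} ∩ (A ∖ {e}) = ∅, so x is NOT a limit point.
  x = f: opens ∋ x are {d, e, f, g, h}; each meets A ∖ {f}, so x IS a limit point.
  x = g: open {e, g} ∋ x has {e, g} ∩ (A ∖ {g}) = ∅, so x is NOT a limit point.
  x = h: open {e, g, h} ∋ x has {e, g, h} ∩ (A ∖ {h}) = ∅, so x is NOT a limit point.
Collecting: A' = {f}.


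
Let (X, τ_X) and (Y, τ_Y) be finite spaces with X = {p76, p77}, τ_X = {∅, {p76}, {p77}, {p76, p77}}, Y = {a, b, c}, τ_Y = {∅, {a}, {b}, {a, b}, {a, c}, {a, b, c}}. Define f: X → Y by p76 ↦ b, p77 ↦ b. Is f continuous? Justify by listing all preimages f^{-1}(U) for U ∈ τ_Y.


f IS continuous.

Compute f^{-1}(U) for each U ∈ τ_Y:
  U = ∅: f^{-1}(U) = ∅ ∈ τ_X ✓.
  U = {a}: f^{-1}(U) = ∅ ∈ τ_X ✓.
  U = {b}: f^{-1}(U) = {p76, p77} ∈ τ_X ✓.
  U = {a, b}: f^{-1}(U) = {p76, p77} ∈ τ_X ✓.
  U = {a, c}: f^{-1}(U) = ∅ ∈ τ_X ✓.
  U = {a, b, c}: f^{-1}(U) = {p76, p77} ∈ τ_X ✓.
Every preimage lies in τ_X, so f IS continuous.


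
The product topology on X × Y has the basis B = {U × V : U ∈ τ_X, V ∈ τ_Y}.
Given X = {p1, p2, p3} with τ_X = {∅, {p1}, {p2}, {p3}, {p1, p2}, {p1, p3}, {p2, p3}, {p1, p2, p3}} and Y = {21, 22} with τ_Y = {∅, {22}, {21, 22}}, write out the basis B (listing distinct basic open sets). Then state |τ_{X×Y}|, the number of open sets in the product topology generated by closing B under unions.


Basis B = {∅ × ∅, {p1} × {22}, {p2} × {22}, {p3} × {22}, {p1} × {21, 22}, {p1, p2} × {22}, {p1, p3} × {22}, {p2} × {21, 22}, {p2, p3} × {22}, {p3} × {21, 22}, {p1, p2, p3} × {22}, {p1, p2} × {21, 22}, {p1, p3} × {21, 22}, {p2, p3} × {21, 22}, {p1, p2, p3} × {21, 22}}; |τ_{X×Y}| = 27.

Enumerate products U × V with U ∈ τ_X, V ∈ τ_Y (deduplicated):
  ∅ × ∅ = {} (∅)
  {p1} × {22} = {(p1,22)}
  {p2} × {22} = {(p2,22)}
  {p3} × {22} = {(p3,22)}
  {p1} × {21, 22} = {(p1,21), (p1,22)}
  {p1, p2} × {22} = {(p1,22), (p2,22)}
  {p1, p3} × {22} = {(p1,22), (p3,22)}
  {p2} × {21, 22} = {(p2,21), (p2,22)}
  {p2, p3} × {22} = {(p2,22), (p3,22)}
  {p3} × {21, 22} = {(p3,21), (p3,22)}
  {p1, p2, p3} × {22} = {(p1,22), (p2,22), (p3,22)}
  {p1, p2} × {21, 22} = {(p1,21), (p1,22), (p2,21), (p2,22)}
  {p1, p3} × {21, 22} = {(p1,21), (p1,22), (p3,21), (p3,22)}
  {p2, p3} × {21, 22} = {(p2,21), (p2,22), (p3,21), (p3,22)}
  {p1, p2, p3} × {21, 22} = {(p1,21), (p1,22), (p2,21), (p2,22), (p3,21), (p3,22)}
These 15 distinct sets form the basis B.
Close under arbitrary unions to get τ_{X×Y}; counting gives |τ_{X×Y}| = 27.


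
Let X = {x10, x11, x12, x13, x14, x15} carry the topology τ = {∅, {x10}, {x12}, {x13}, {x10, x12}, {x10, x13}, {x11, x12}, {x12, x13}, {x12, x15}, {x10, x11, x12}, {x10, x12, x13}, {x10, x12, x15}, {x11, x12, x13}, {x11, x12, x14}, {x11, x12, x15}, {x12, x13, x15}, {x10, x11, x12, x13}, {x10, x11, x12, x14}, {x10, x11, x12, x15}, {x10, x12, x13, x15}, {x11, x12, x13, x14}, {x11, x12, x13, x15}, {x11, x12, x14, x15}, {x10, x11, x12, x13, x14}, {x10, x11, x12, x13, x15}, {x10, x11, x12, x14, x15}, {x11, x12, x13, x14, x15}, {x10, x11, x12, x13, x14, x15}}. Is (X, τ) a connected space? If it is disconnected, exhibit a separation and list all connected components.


(X, τ) is disconnected; components = [{x10}, {x13}, {x11, x12, x14, x15}].

Find clopen sets (U ∈ τ with X ∖ U ∈ τ):
  U = ∅, X ∖ U = {x10, x11, x12, x13, x14, x15} — both open, so U is clopen.
  U = {x10}, X ∖ U = {x11, x12, x13, x14, x15} — both open, so U is clopen.
  U = {x13}, X ∖ U = {x10, x11, x12, x14, x15} — both open, so U is clopen.
  U = {x10, x13}, X ∖ U = {x11, x12, x14, x15} — both open, so U is clopen.
  U = {x11, x12, x14, x15}, X ∖ U = {x10, x13} — both open, so U is clopen.
  U = {x10, x11, x12, x14, x15}, X ∖ U = {x13} — both open, so U is clopen.
  U = {x11, x12, x13, x14, x15}, X ∖ U = {x10} — both open, so U is clopen.
  U = {x10, x11, x12, x13, x14, x15}, X ∖ U = ∅ — both open, so U is clopen.
Nontrivial clopen(s) exist: e.g. {x10, x13}. So (X, τ) is disconnected.
Compute connected components by grouping points that agree on all clopens:
  component: {x10}
  component: {x13}
  component: {x11, x12, x14, x15}


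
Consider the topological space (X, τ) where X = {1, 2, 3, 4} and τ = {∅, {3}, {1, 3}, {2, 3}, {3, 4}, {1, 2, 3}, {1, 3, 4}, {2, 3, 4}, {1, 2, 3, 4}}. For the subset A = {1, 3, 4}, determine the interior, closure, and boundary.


int(A) = {1, 3, 4}, cl(A) = {1, 2, 3, 4}, ∂A = {2}.

Closed sets in (X, τ) are complements of opens:
  closed(X, τ) = {∅, {1}, {2}, {4}, {1, 2}, {1, 4}, {2, 4}, {1, 2, 4}, {1, 2, 3, 4}}.
int(A) = ⋃ {U ∈ τ : U ⊆ A}. Opens contained in A: ∅, {3}, {1, 3}, {3, 4}, {1, 3, 4}.
Taking the union of these: int(A) = {1, 3, 4}.
cl(A) = ⋂ {C closed : A ⊆ C}. Closed sets containing A: {1, 2, 3, 4}.
Intersecting these: cl(A) = {1, 2, 3, 4}.
∂A = cl(A) ∖ int(A) = {1, 2, 3, 4} ∖ {1, 3, 4} = {2}.


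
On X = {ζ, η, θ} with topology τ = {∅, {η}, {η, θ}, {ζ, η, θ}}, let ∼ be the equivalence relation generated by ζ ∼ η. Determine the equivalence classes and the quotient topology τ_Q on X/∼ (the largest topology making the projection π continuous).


X/∼ = {[ζ=η], [θ]}; |τ_Q| = 2.

Equivalence classes: [ζ=η], [θ].
Quotient map π: X → X/∼ sends ζ ↦ [ζ=η], η ↦ [ζ=η], θ ↦ [θ].
For each subset V ⊆ X/∼, compute π^{-1}(V) ⊆ X and check whether π^{-1}(V) ∈ τ. V is open in τ_Q iff π^{-1}(V) ∈ τ.
  V = {}: π^{-1}(V) = ∅ ∈ τ ✓.
  V = {[ζ=η]}: π^{-1}(V) = {ζ, η} ∉ τ ✗.
  V = {[θ]}: π^{-1}(V) = {θ} ∉ τ ✗.
  V = {[ζ=η], [θ]}: π^{-1}(V) = {ζ, η, θ} ∈ τ ✓.
Open sets in the quotient: τ_Q = {{}, {[ζ=η], [θ]}} (2 elements).


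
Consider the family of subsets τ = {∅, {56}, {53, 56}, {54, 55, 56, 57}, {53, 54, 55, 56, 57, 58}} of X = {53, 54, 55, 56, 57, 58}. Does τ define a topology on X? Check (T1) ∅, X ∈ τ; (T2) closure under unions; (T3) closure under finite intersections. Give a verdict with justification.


τ is NOT a topology on X.

Axiom (T1): ∅ ∈ τ? Yes; X ∈ τ? Yes.
Axiom (T2/T3): check pairwise unions and intersections of members of τ.
Counterexample for (T2): {53, 56} ∪ {54, 55, 56, 57} = {53, 54, 55, 56, 57} ∉ τ. Therefore τ is NOT a topology.


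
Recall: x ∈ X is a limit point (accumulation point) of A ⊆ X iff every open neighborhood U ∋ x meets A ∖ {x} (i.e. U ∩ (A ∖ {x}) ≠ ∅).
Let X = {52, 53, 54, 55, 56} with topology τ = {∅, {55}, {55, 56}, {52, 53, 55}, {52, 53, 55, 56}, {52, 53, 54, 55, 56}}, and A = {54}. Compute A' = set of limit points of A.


A' = ∅

For each x ∈ X, list the open sets U ∈ τ with x ∈ U, then check whether U ∩ (A ∖ {x}) ≠ ∅ for every such U.
  x = 52: open {52, 53, 55} ∋ x has {52, 53, 55} ∩ (A ∖ {52}) = ∅, so x is NOT a limit point.
  x = 53: open {52, 53, 55} ∋ x has {52, 53, 55} ∩ (A ∖ {53}) = ∅, so x is NOT a limit point.
  x = 54: open {52, 53, 54, 55, 56} ∋ x has {52, 53, 54, 55, 56} ∩ (A ∖ {54}) = ∅, so x is NOT a limit point.
  x = 55: open {55} ∋ x has {55} ∩ (A ∖ {55}) = ∅, so x is NOT a limit point.
  x = 56: open {55, 56} ∋ x has {55, 56} ∩ (A ∖ {56}) = ∅, so x is NOT a limit point.
Collecting: A' = ∅.


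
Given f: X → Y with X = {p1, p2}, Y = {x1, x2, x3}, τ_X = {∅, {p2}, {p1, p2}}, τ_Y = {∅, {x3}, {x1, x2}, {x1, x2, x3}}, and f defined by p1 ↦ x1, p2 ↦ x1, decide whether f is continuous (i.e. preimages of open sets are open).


f IS continuous.

Compute f^{-1}(U) for each U ∈ τ_Y:
  U = ∅: f^{-1}(U) = ∅ ∈ τ_X ✓.
  U = {x3}: f^{-1}(U) = ∅ ∈ τ_X ✓.
  U = {x1, x2}: f^{-1}(U) = {p1, p2} ∈ τ_X ✓.
  U = {x1, x2, x3}: f^{-1}(U) = {p1, p2} ∈ τ_X ✓.
Every preimage lies in τ_X, so f IS continuous.


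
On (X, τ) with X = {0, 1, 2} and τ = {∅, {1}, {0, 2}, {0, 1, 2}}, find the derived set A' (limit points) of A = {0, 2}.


A' = {0, 2}

For each x ∈ X, list the open sets U ∈ τ with x ∈ U, then check whether U ∩ (A ∖ {x}) ≠ ∅ for every such U.
  x = 0: opens ∋ x are {0, 2}, {0, 1, 2}; each meets A ∖ {0}, so x IS a limit point.
  x = 1: open {1} ∋ x has {1} ∩ (A ∖ {1}) = ∅, so x is NOT a limit point.
  x = 2: opens ∋ x are {0, 2}, {0, 1, 2}; each meets A ∖ {2}, so x IS a limit point.
Collecting: A' = {0, 2}.


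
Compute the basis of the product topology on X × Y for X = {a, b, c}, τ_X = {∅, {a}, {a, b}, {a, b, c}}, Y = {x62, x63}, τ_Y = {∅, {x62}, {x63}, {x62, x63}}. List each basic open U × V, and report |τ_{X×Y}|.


Basis B = {∅ × ∅, {a} × {x62}, {a} × {x63}, {a} × {x62, x63}, {a, b} × {x62}, {a, b} × {x63}, {a, b, c} × {x62}, {a, b, c} × {x63}, {a, b} × {x62, x63}, {a, b, c} × {x62, x63}}; |τ_{X×Y}| = 16.

Enumerate products U × V with U ∈ τ_X, V ∈ τ_Y (deduplicated):
  ∅ × ∅ = {} (∅)
  {a} × {x62} = {(a,x62)}
  {a} × {x63} = {(a,x63)}
  {a} × {x62, x63} = {(a,x62), (a,x63)}
  {a, b} × {x62} = {(a,x62), (b,x62)}
  {a, b} × {x63} = {(a,x63), (b,x63)}
  {a, b, c} × {x62} = {(a,x62), (b,x62), (c,x62)}
  {a, b, c} × {x63} = {(a,x63), (b,x63), (c,x63)}
  {a, b} × {x62, x63} = {(a,x62), (a,x63), (b,x62), (b,x63)}
  {a, b, c} × {x62, x63} = {(a,x62), (a,x63), (b,x62), (b,x63), (c,x62), (c,x63)}
These 10 distinct sets form the basis B.
Close under arbitrary unions to get τ_{X×Y}; counting gives |τ_{X×Y}| = 16.


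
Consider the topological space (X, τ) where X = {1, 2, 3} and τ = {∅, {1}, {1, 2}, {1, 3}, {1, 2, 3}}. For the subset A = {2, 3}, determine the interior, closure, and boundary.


int(A) = ∅, cl(A) = {2, 3}, ∂A = {2, 3}.

Closed sets in (X, τ) are complements of opens:
  closed(X, τ) = {∅, {2}, {3}, {2, 3}, {1, 2, 3}}.
int(A) = ⋃ {U ∈ τ : U ⊆ A}. Opens contained in A: ∅.
Taking the union of these: int(A) = ∅.
cl(A) = ⋂ {C closed : A ⊆ C}. Closed sets containing A: {2, 3}, {1, 2, 3}.
Intersecting these: cl(A) = {2, 3}.
∂A = cl(A) ∖ int(A) = {2, 3} ∖ ∅ = {2, 3}.


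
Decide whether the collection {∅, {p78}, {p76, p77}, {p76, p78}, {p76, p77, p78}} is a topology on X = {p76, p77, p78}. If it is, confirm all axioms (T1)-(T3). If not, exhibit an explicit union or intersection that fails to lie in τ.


τ is NOT a topology on X.

Axiom (T1): ∅ ∈ τ? Yes; X ∈ τ? Yes.
Axiom (T2/T3): check pairwise unions and intersections of members of τ.
Counterexample for (T3): {p76, p77} ∩ {p76, p78} = {p76} ∉ τ. Therefore τ is NOT a topology.


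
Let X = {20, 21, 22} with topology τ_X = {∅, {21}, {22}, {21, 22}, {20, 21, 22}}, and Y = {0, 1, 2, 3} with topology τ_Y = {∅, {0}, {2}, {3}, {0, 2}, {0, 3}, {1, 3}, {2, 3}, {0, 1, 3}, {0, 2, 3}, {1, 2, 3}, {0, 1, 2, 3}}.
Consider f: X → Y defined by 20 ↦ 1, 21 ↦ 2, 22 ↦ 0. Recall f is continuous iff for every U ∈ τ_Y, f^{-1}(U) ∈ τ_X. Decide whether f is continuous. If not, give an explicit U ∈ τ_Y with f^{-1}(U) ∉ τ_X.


f is NOT continuous.

Compute f^{-1}(U) for each U ∈ τ_Y:
  U = ∅: f^{-1}(U) = ∅ ∈ τ_X ✓.
  U = {0}: f^{-1}(U) = {22} ∈ τ_X ✓.
  U = {2}: f^{-1}(U) = {21} ∈ τ_X ✓.
  U = {3}: f^{-1}(U) = ∅ ∈ τ_X ✓.
  U = {0, 2}: f^{-1}(U) = {21, 22} ∈ τ_X ✓.
  U = {0, 3}: f^{-1}(U) = {22} ∈ τ_X ✓.
  U = {1, 3}: f^{-1}(U) = {20} ∉ τ_X ✗.
  U = {2, 3}: f^{-1}(U) = {21} ∈ τ_X ✓.
  U = {0, 1, 3}: f^{-1}(U) = {20, 22} ∉ τ_X ✗.
  U = {0, 2, 3}: f^{-1}(U) = {21, 22} ∈ τ_X ✓.
  U = {1, 2, 3}: f^{-1}(U) = {20, 21} ∉ τ_X ✗.
  U = {0, 1, 2, 3}: f^{-1}(U) = {20, 21, 22} ∈ τ_X ✓.
Found U = {1, 3} with f^{-1}(U) = {20} not in τ_X. Therefore f is NOT continuous.


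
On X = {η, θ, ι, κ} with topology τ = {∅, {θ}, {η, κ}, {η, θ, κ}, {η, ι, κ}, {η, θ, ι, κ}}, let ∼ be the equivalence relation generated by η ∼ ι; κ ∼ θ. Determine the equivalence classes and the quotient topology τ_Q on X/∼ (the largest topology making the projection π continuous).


X/∼ = {[η=ι], [θ=κ]}; |τ_Q| = 2.

Equivalence classes: [η=ι], [θ=κ].
Quotient map π: X → X/∼ sends η ↦ [η=ι], θ ↦ [θ=κ], ι ↦ [η=ι], κ ↦ [θ=κ].
For each subset V ⊆ X/∼, compute π^{-1}(V) ⊆ X and check whether π^{-1}(V) ∈ τ. V is open in τ_Q iff π^{-1}(V) ∈ τ.
  V = {}: π^{-1}(V) = ∅ ∈ τ ✓.
  V = {[η=ι]}: π^{-1}(V) = {η, ι} ∉ τ ✗.
  V = {[θ=κ]}: π^{-1}(V) = {θ, κ} ∉ τ ✗.
  V = {[η=ι], [θ=κ]}: π^{-1}(V) = {η, θ, ι, κ} ∈ τ ✓.
Open sets in the quotient: τ_Q = {{}, {[η=ι], [θ=κ]}} (2 elements).


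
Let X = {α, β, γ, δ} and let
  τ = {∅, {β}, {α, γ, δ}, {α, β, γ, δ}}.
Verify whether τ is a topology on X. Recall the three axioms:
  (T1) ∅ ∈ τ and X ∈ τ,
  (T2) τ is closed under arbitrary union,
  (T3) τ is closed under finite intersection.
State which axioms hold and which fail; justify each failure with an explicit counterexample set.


τ IS a topology on X.

Axiom (T1): ∅ ∈ τ? Yes; X ∈ τ? Yes.
Axiom (T2/T3): check pairwise unions and intersections of members of τ.
All pairwise intersections and unions checked — each lies in τ. Therefore τ satisfies (T1), (T2), (T3): it IS a topology on X.


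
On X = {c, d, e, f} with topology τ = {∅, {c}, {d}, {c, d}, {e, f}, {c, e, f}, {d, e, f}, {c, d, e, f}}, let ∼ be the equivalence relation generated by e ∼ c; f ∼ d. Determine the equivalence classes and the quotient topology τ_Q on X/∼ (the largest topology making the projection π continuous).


X/∼ = {[c=e], [d=f]}; |τ_Q| = 2.

Equivalence classes: [c=e], [d=f].
Quotient map π: X → X/∼ sends c ↦ [c=e], d ↦ [d=f], e ↦ [c=e], f ↦ [d=f].
For each subset V ⊆ X/∼, compute π^{-1}(V) ⊆ X and check whether π^{-1}(V) ∈ τ. V is open in τ_Q iff π^{-1}(V) ∈ τ.
  V = {}: π^{-1}(V) = ∅ ∈ τ ✓.
  V = {[c=e]}: π^{-1}(V) = {c, e} ∉ τ ✗.
  V = {[d=f]}: π^{-1}(V) = {d, f} ∉ τ ✗.
  V = {[c=e], [d=f]}: π^{-1}(V) = {c, d, e, f} ∈ τ ✓.
Open sets in the quotient: τ_Q = {{}, {[c=e], [d=f]}} (2 elements).


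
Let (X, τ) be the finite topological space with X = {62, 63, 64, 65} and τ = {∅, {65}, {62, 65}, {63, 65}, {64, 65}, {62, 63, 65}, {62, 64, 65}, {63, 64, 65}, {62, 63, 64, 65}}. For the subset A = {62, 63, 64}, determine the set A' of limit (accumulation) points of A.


A' = ∅

For each x ∈ X, list the open sets U ∈ τ with x ∈ U, then check whether U ∩ (A ∖ {x}) ≠ ∅ for every such U.
  x = 62: open {62, 65} ∋ x has {62, 65} ∩ (A ∖ {62}) = ∅, so x is NOT a limit point.
  x = 63: open {63, 65} ∋ x has {63, 65} ∩ (A ∖ {63}) = ∅, so x is NOT a limit point.
  x = 64: open {64, 65} ∋ x has {64, 65} ∩ (A ∖ {64}) = ∅, so x is NOT a limit point.
  x = 65: open {65} ∋ x has {65} ∩ (A ∖ {65}) = ∅, so x is NOT a limit point.
Collecting: A' = ∅.


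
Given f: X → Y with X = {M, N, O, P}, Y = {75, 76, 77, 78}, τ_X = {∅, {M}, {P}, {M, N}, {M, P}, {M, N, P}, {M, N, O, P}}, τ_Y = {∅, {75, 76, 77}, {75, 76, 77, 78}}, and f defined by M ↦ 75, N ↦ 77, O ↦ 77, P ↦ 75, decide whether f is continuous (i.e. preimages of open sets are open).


f IS continuous.

Compute f^{-1}(U) for each U ∈ τ_Y:
  U = ∅: f^{-1}(U) = ∅ ∈ τ_X ✓.
  U = {75, 76, 77}: f^{-1}(U) = {M, N, O, P} ∈ τ_X ✓.
  U = {75, 76, 77, 78}: f^{-1}(U) = {M, N, O, P} ∈ τ_X ✓.
Every preimage lies in τ_X, so f IS continuous.


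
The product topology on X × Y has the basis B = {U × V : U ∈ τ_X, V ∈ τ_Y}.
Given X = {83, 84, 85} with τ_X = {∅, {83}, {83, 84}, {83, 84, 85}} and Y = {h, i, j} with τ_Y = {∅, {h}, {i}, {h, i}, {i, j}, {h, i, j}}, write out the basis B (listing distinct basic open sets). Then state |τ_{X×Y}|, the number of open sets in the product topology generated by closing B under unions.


Basis B = {∅ × ∅, {83} × {h}, {83} × {i}, {83} × {h, i}, {83, 84} × {h}, {83} × {i, j}, {83, 84} × {i}, {83} × {h, i, j}, {83, 84, 85} × {h}, {83, 84, 85} × {i}, {83, 84} × {h, i}, {83, 84} × {i, j}, {83, 84} × {h, i, j}, {83, 84, 85} × {h, i}, {83, 84, 85} × {i, j}, {83, 84, 85} × {h, i, j}}; |τ_{X×Y}| = 40.

Enumerate products U × V with U ∈ τ_X, V ∈ τ_Y (deduplicated):
  ∅ × ∅ = {} (∅)
  {83} × {h} = {(83,h)}
  {83} × {i} = {(83,i)}
  {83} × {h, i} = {(83,h), (83,i)}
  {83, 84} × {h} = {(83,h), (84,h)}
  {83} × {i, j} = {(83,i), (83,j)}
  {83, 84} × {i} = {(83,i), (84,i)}
  {83} × {h, i, j} = {(83,h), (83,i), (83,j)}
  {83, 84, 85} × {h} = {(83,h), (84,h), (85,h)}
  {83, 84, 85} × {i} = {(83,i), (84,i), (85,i)}
  {83, 84} × {h, i} = {(83,h), (83,i), (84,h), (84,i)}
  {83, 84} × {i, j} = {(83,i), (83,j), (84,i), (84,j)}
  {83, 84} × {h, i, j} = {(83,h), (83,i), (83,j), (84,h), (84,i), (84,j)}
  {83, 84, 85} × {h, i} = {(83,h), (83,i), (84,h), (84,i), (85,h), (85,i)}
  {83, 84, 85} × {i, j} = {(83,i), (83,j), (84,i), (84,j), (85,i), (85,j)}
  {83, 84, 85} × {h, i, j} = {(83,h), (83,i), (83,j), (84,h), (84,i), (84,j), (85,h), (85,i), (85,j)}
These 16 distinct sets form the basis B.
Close under arbitrary unions to get τ_{X×Y}; counting gives |τ_{X×Y}| = 40.
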